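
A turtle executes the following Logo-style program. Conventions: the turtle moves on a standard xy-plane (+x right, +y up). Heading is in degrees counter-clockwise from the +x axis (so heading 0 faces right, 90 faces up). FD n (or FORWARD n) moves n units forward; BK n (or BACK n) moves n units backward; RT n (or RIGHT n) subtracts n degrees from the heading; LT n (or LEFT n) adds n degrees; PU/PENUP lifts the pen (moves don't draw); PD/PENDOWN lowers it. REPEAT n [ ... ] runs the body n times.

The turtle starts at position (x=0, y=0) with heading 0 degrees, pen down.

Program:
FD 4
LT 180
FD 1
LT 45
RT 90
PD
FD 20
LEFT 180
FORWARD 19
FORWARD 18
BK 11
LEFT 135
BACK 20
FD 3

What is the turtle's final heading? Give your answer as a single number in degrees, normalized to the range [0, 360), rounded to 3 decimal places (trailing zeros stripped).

Executing turtle program step by step:
Start: pos=(0,0), heading=0, pen down
FD 4: (0,0) -> (4,0) [heading=0, draw]
LT 180: heading 0 -> 180
FD 1: (4,0) -> (3,0) [heading=180, draw]
LT 45: heading 180 -> 225
RT 90: heading 225 -> 135
PD: pen down
FD 20: (3,0) -> (-11.142,14.142) [heading=135, draw]
LT 180: heading 135 -> 315
FD 19: (-11.142,14.142) -> (2.293,0.707) [heading=315, draw]
FD 18: (2.293,0.707) -> (15.021,-12.021) [heading=315, draw]
BK 11: (15.021,-12.021) -> (7.243,-4.243) [heading=315, draw]
LT 135: heading 315 -> 90
BK 20: (7.243,-4.243) -> (7.243,-24.243) [heading=90, draw]
FD 3: (7.243,-24.243) -> (7.243,-21.243) [heading=90, draw]
Final: pos=(7.243,-21.243), heading=90, 8 segment(s) drawn

Answer: 90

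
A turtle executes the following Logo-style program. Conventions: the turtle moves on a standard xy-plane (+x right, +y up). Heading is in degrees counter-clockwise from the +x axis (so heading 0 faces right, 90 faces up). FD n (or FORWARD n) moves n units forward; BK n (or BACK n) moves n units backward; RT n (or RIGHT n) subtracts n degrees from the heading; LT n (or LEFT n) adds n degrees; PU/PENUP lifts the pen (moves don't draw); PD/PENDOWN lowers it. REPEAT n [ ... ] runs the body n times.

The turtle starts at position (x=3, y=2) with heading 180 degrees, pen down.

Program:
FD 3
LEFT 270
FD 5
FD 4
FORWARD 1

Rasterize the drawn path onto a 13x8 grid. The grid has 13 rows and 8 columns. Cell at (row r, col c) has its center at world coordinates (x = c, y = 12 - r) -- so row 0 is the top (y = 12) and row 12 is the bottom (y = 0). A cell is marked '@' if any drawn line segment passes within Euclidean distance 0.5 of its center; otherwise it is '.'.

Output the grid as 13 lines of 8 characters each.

Answer: @.......
@.......
@.......
@.......
@.......
@.......
@.......
@.......
@.......
@.......
@@@@....
........
........

Derivation:
Segment 0: (3,2) -> (0,2)
Segment 1: (0,2) -> (0,7)
Segment 2: (0,7) -> (0,11)
Segment 3: (0,11) -> (0,12)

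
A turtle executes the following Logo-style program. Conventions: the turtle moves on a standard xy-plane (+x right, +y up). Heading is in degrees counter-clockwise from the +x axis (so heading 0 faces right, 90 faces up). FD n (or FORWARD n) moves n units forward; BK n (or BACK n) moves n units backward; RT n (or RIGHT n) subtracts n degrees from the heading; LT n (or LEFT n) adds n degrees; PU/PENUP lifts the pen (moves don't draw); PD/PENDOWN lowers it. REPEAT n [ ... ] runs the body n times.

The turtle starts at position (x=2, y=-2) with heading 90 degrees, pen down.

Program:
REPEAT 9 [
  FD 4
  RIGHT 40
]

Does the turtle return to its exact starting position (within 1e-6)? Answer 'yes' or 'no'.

Executing turtle program step by step:
Start: pos=(2,-2), heading=90, pen down
REPEAT 9 [
  -- iteration 1/9 --
  FD 4: (2,-2) -> (2,2) [heading=90, draw]
  RT 40: heading 90 -> 50
  -- iteration 2/9 --
  FD 4: (2,2) -> (4.571,5.064) [heading=50, draw]
  RT 40: heading 50 -> 10
  -- iteration 3/9 --
  FD 4: (4.571,5.064) -> (8.51,5.759) [heading=10, draw]
  RT 40: heading 10 -> 330
  -- iteration 4/9 --
  FD 4: (8.51,5.759) -> (11.974,3.759) [heading=330, draw]
  RT 40: heading 330 -> 290
  -- iteration 5/9 --
  FD 4: (11.974,3.759) -> (13.343,0) [heading=290, draw]
  RT 40: heading 290 -> 250
  -- iteration 6/9 --
  FD 4: (13.343,0) -> (11.974,-3.759) [heading=250, draw]
  RT 40: heading 250 -> 210
  -- iteration 7/9 --
  FD 4: (11.974,-3.759) -> (8.51,-5.759) [heading=210, draw]
  RT 40: heading 210 -> 170
  -- iteration 8/9 --
  FD 4: (8.51,-5.759) -> (4.571,-5.064) [heading=170, draw]
  RT 40: heading 170 -> 130
  -- iteration 9/9 --
  FD 4: (4.571,-5.064) -> (2,-2) [heading=130, draw]
  RT 40: heading 130 -> 90
]
Final: pos=(2,-2), heading=90, 9 segment(s) drawn

Start position: (2, -2)
Final position: (2, -2)
Distance = 0; < 1e-6 -> CLOSED

Answer: yes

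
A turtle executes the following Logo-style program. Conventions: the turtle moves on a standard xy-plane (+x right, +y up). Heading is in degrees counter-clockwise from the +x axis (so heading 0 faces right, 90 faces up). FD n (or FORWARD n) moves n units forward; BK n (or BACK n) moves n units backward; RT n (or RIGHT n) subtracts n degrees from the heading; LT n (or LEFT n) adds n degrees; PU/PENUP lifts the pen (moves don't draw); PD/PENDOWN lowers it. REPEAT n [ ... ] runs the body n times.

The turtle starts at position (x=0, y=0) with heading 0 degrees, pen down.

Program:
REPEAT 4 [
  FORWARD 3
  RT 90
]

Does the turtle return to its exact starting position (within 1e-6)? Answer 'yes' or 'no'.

Answer: yes

Derivation:
Executing turtle program step by step:
Start: pos=(0,0), heading=0, pen down
REPEAT 4 [
  -- iteration 1/4 --
  FD 3: (0,0) -> (3,0) [heading=0, draw]
  RT 90: heading 0 -> 270
  -- iteration 2/4 --
  FD 3: (3,0) -> (3,-3) [heading=270, draw]
  RT 90: heading 270 -> 180
  -- iteration 3/4 --
  FD 3: (3,-3) -> (0,-3) [heading=180, draw]
  RT 90: heading 180 -> 90
  -- iteration 4/4 --
  FD 3: (0,-3) -> (0,0) [heading=90, draw]
  RT 90: heading 90 -> 0
]
Final: pos=(0,0), heading=0, 4 segment(s) drawn

Start position: (0, 0)
Final position: (0, 0)
Distance = 0; < 1e-6 -> CLOSED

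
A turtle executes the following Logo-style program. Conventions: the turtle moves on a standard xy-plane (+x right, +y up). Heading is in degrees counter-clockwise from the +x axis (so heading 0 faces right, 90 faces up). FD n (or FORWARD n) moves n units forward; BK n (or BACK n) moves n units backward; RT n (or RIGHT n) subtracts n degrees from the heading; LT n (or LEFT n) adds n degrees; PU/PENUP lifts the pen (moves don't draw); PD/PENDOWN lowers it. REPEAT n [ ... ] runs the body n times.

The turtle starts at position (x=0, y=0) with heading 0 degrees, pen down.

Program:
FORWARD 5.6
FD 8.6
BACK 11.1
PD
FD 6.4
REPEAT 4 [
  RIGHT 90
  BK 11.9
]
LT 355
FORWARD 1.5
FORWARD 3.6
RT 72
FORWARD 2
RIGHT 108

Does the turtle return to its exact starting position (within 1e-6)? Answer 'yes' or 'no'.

Answer: no

Derivation:
Executing turtle program step by step:
Start: pos=(0,0), heading=0, pen down
FD 5.6: (0,0) -> (5.6,0) [heading=0, draw]
FD 8.6: (5.6,0) -> (14.2,0) [heading=0, draw]
BK 11.1: (14.2,0) -> (3.1,0) [heading=0, draw]
PD: pen down
FD 6.4: (3.1,0) -> (9.5,0) [heading=0, draw]
REPEAT 4 [
  -- iteration 1/4 --
  RT 90: heading 0 -> 270
  BK 11.9: (9.5,0) -> (9.5,11.9) [heading=270, draw]
  -- iteration 2/4 --
  RT 90: heading 270 -> 180
  BK 11.9: (9.5,11.9) -> (21.4,11.9) [heading=180, draw]
  -- iteration 3/4 --
  RT 90: heading 180 -> 90
  BK 11.9: (21.4,11.9) -> (21.4,0) [heading=90, draw]
  -- iteration 4/4 --
  RT 90: heading 90 -> 0
  BK 11.9: (21.4,0) -> (9.5,0) [heading=0, draw]
]
LT 355: heading 0 -> 355
FD 1.5: (9.5,0) -> (10.994,-0.131) [heading=355, draw]
FD 3.6: (10.994,-0.131) -> (14.581,-0.444) [heading=355, draw]
RT 72: heading 355 -> 283
FD 2: (14.581,-0.444) -> (15.03,-2.393) [heading=283, draw]
RT 108: heading 283 -> 175
Final: pos=(15.03,-2.393), heading=175, 11 segment(s) drawn

Start position: (0, 0)
Final position: (15.03, -2.393)
Distance = 15.22; >= 1e-6 -> NOT closed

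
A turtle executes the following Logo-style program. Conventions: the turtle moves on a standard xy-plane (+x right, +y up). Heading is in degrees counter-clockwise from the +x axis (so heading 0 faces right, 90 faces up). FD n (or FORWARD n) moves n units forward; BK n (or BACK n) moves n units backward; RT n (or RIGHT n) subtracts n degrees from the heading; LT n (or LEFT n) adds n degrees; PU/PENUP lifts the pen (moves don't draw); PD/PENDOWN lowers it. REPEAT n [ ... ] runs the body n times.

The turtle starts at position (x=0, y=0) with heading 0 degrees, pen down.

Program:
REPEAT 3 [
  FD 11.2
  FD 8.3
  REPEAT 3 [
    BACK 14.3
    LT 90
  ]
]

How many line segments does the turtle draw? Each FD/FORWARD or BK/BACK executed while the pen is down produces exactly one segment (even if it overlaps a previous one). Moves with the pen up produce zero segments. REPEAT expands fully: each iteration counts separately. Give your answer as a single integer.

Executing turtle program step by step:
Start: pos=(0,0), heading=0, pen down
REPEAT 3 [
  -- iteration 1/3 --
  FD 11.2: (0,0) -> (11.2,0) [heading=0, draw]
  FD 8.3: (11.2,0) -> (19.5,0) [heading=0, draw]
  REPEAT 3 [
    -- iteration 1/3 --
    BK 14.3: (19.5,0) -> (5.2,0) [heading=0, draw]
    LT 90: heading 0 -> 90
    -- iteration 2/3 --
    BK 14.3: (5.2,0) -> (5.2,-14.3) [heading=90, draw]
    LT 90: heading 90 -> 180
    -- iteration 3/3 --
    BK 14.3: (5.2,-14.3) -> (19.5,-14.3) [heading=180, draw]
    LT 90: heading 180 -> 270
  ]
  -- iteration 2/3 --
  FD 11.2: (19.5,-14.3) -> (19.5,-25.5) [heading=270, draw]
  FD 8.3: (19.5,-25.5) -> (19.5,-33.8) [heading=270, draw]
  REPEAT 3 [
    -- iteration 1/3 --
    BK 14.3: (19.5,-33.8) -> (19.5,-19.5) [heading=270, draw]
    LT 90: heading 270 -> 0
    -- iteration 2/3 --
    BK 14.3: (19.5,-19.5) -> (5.2,-19.5) [heading=0, draw]
    LT 90: heading 0 -> 90
    -- iteration 3/3 --
    BK 14.3: (5.2,-19.5) -> (5.2,-33.8) [heading=90, draw]
    LT 90: heading 90 -> 180
  ]
  -- iteration 3/3 --
  FD 11.2: (5.2,-33.8) -> (-6,-33.8) [heading=180, draw]
  FD 8.3: (-6,-33.8) -> (-14.3,-33.8) [heading=180, draw]
  REPEAT 3 [
    -- iteration 1/3 --
    BK 14.3: (-14.3,-33.8) -> (0,-33.8) [heading=180, draw]
    LT 90: heading 180 -> 270
    -- iteration 2/3 --
    BK 14.3: (0,-33.8) -> (0,-19.5) [heading=270, draw]
    LT 90: heading 270 -> 0
    -- iteration 3/3 --
    BK 14.3: (0,-19.5) -> (-14.3,-19.5) [heading=0, draw]
    LT 90: heading 0 -> 90
  ]
]
Final: pos=(-14.3,-19.5), heading=90, 15 segment(s) drawn
Segments drawn: 15

Answer: 15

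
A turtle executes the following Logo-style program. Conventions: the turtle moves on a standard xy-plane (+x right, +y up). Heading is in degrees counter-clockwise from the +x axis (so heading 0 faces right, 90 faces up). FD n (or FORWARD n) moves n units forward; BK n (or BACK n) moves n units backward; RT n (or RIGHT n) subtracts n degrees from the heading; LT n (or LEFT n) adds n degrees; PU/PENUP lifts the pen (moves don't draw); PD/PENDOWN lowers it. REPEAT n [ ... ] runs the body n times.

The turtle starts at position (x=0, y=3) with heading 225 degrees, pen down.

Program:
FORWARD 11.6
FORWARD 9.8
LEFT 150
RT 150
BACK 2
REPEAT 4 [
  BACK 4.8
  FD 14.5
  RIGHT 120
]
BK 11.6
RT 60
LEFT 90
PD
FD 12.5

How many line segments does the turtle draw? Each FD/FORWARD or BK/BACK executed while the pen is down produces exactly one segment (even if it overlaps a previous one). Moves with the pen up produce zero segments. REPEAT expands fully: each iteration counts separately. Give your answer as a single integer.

Answer: 13

Derivation:
Executing turtle program step by step:
Start: pos=(0,3), heading=225, pen down
FD 11.6: (0,3) -> (-8.202,-5.202) [heading=225, draw]
FD 9.8: (-8.202,-5.202) -> (-15.132,-12.132) [heading=225, draw]
LT 150: heading 225 -> 15
RT 150: heading 15 -> 225
BK 2: (-15.132,-12.132) -> (-13.718,-10.718) [heading=225, draw]
REPEAT 4 [
  -- iteration 1/4 --
  BK 4.8: (-13.718,-10.718) -> (-10.324,-7.324) [heading=225, draw]
  FD 14.5: (-10.324,-7.324) -> (-20.577,-17.577) [heading=225, draw]
  RT 120: heading 225 -> 105
  -- iteration 2/4 --
  BK 4.8: (-20.577,-17.577) -> (-19.334,-22.213) [heading=105, draw]
  FD 14.5: (-19.334,-22.213) -> (-23.087,-8.207) [heading=105, draw]
  RT 120: heading 105 -> 345
  -- iteration 3/4 --
  BK 4.8: (-23.087,-8.207) -> (-27.724,-6.965) [heading=345, draw]
  FD 14.5: (-27.724,-6.965) -> (-13.718,-10.718) [heading=345, draw]
  RT 120: heading 345 -> 225
  -- iteration 4/4 --
  BK 4.8: (-13.718,-10.718) -> (-10.324,-7.324) [heading=225, draw]
  FD 14.5: (-10.324,-7.324) -> (-20.577,-17.577) [heading=225, draw]
  RT 120: heading 225 -> 105
]
BK 11.6: (-20.577,-17.577) -> (-17.575,-28.782) [heading=105, draw]
RT 60: heading 105 -> 45
LT 90: heading 45 -> 135
PD: pen down
FD 12.5: (-17.575,-28.782) -> (-26.413,-19.943) [heading=135, draw]
Final: pos=(-26.413,-19.943), heading=135, 13 segment(s) drawn
Segments drawn: 13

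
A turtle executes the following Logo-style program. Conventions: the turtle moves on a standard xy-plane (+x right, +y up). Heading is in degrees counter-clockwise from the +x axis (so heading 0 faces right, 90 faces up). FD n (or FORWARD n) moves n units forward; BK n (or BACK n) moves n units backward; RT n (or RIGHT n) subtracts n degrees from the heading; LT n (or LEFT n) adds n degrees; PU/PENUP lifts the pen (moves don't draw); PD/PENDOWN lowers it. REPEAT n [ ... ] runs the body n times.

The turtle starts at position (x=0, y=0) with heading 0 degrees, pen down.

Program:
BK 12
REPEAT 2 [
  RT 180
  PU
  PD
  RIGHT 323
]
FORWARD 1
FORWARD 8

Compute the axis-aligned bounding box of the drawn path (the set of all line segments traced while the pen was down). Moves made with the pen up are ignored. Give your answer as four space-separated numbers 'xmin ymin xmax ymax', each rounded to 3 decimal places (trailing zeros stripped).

Executing turtle program step by step:
Start: pos=(0,0), heading=0, pen down
BK 12: (0,0) -> (-12,0) [heading=0, draw]
REPEAT 2 [
  -- iteration 1/2 --
  RT 180: heading 0 -> 180
  PU: pen up
  PD: pen down
  RT 323: heading 180 -> 217
  -- iteration 2/2 --
  RT 180: heading 217 -> 37
  PU: pen up
  PD: pen down
  RT 323: heading 37 -> 74
]
FD 1: (-12,0) -> (-11.724,0.961) [heading=74, draw]
FD 8: (-11.724,0.961) -> (-9.519,8.651) [heading=74, draw]
Final: pos=(-9.519,8.651), heading=74, 3 segment(s) drawn

Segment endpoints: x in {-12, -11.724, -9.519, 0}, y in {0, 0.961, 8.651}
xmin=-12, ymin=0, xmax=0, ymax=8.651

Answer: -12 0 0 8.651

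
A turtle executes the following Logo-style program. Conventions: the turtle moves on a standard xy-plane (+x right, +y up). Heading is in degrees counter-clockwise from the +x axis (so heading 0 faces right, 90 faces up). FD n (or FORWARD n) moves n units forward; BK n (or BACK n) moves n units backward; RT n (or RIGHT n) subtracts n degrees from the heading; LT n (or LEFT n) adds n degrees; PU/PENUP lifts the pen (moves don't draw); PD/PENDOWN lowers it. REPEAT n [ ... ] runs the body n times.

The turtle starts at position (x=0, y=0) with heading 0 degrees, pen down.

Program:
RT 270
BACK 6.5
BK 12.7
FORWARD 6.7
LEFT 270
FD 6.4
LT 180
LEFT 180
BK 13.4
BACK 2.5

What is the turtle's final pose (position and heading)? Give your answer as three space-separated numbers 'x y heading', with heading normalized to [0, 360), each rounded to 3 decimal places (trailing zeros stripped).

Answer: -9.5 -12.5 0

Derivation:
Executing turtle program step by step:
Start: pos=(0,0), heading=0, pen down
RT 270: heading 0 -> 90
BK 6.5: (0,0) -> (0,-6.5) [heading=90, draw]
BK 12.7: (0,-6.5) -> (0,-19.2) [heading=90, draw]
FD 6.7: (0,-19.2) -> (0,-12.5) [heading=90, draw]
LT 270: heading 90 -> 0
FD 6.4: (0,-12.5) -> (6.4,-12.5) [heading=0, draw]
LT 180: heading 0 -> 180
LT 180: heading 180 -> 0
BK 13.4: (6.4,-12.5) -> (-7,-12.5) [heading=0, draw]
BK 2.5: (-7,-12.5) -> (-9.5,-12.5) [heading=0, draw]
Final: pos=(-9.5,-12.5), heading=0, 6 segment(s) drawn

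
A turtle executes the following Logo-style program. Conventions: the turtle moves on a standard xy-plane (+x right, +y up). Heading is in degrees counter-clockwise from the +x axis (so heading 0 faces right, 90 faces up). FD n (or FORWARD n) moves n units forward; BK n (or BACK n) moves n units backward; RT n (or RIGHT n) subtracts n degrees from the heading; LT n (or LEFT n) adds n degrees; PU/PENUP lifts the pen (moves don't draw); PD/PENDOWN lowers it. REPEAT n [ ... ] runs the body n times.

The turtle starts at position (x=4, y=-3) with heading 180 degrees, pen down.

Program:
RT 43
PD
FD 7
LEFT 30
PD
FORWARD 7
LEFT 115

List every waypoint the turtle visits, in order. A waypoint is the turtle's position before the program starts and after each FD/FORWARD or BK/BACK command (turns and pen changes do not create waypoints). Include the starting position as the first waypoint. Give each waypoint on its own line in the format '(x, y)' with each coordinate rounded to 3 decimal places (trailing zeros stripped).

Executing turtle program step by step:
Start: pos=(4,-3), heading=180, pen down
RT 43: heading 180 -> 137
PD: pen down
FD 7: (4,-3) -> (-1.119,1.774) [heading=137, draw]
LT 30: heading 137 -> 167
PD: pen down
FD 7: (-1.119,1.774) -> (-7.94,3.349) [heading=167, draw]
LT 115: heading 167 -> 282
Final: pos=(-7.94,3.349), heading=282, 2 segment(s) drawn
Waypoints (3 total):
(4, -3)
(-1.119, 1.774)
(-7.94, 3.349)

Answer: (4, -3)
(-1.119, 1.774)
(-7.94, 3.349)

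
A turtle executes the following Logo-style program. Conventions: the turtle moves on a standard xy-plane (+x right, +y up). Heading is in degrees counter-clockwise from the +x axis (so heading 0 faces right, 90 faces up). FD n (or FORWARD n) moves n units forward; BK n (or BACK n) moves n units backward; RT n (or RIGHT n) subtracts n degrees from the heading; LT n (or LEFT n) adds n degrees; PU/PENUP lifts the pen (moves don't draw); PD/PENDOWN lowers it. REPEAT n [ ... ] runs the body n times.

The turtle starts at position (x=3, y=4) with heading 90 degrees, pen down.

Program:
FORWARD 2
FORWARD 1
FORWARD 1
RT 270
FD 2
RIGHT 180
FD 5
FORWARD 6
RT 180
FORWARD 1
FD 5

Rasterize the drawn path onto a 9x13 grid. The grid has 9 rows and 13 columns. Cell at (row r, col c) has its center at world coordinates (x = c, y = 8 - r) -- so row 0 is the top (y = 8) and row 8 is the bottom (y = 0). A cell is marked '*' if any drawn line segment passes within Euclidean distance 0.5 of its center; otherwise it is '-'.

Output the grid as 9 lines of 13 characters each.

Answer: -************
---*---------
---*---------
---*---------
---*---------
-------------
-------------
-------------
-------------

Derivation:
Segment 0: (3,4) -> (3,6)
Segment 1: (3,6) -> (3,7)
Segment 2: (3,7) -> (3,8)
Segment 3: (3,8) -> (1,8)
Segment 4: (1,8) -> (6,8)
Segment 5: (6,8) -> (12,8)
Segment 6: (12,8) -> (11,8)
Segment 7: (11,8) -> (6,8)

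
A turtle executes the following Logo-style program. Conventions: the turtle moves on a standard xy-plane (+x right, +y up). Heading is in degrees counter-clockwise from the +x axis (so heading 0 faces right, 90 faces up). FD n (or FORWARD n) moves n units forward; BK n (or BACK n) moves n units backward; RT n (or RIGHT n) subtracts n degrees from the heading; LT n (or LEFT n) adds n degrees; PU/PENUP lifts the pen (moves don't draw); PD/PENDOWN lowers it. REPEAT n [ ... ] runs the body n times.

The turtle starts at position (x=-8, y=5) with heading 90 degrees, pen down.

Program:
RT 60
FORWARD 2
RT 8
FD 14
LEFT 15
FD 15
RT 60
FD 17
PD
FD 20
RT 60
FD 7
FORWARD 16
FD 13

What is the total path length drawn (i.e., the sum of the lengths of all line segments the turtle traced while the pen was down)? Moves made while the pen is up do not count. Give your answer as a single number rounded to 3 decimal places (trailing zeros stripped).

Executing turtle program step by step:
Start: pos=(-8,5), heading=90, pen down
RT 60: heading 90 -> 30
FD 2: (-8,5) -> (-6.268,6) [heading=30, draw]
RT 8: heading 30 -> 22
FD 14: (-6.268,6) -> (6.713,11.244) [heading=22, draw]
LT 15: heading 22 -> 37
FD 15: (6.713,11.244) -> (18.692,20.272) [heading=37, draw]
RT 60: heading 37 -> 337
FD 17: (18.692,20.272) -> (34.341,13.629) [heading=337, draw]
PD: pen down
FD 20: (34.341,13.629) -> (52.751,5.815) [heading=337, draw]
RT 60: heading 337 -> 277
FD 7: (52.751,5.815) -> (53.604,-1.133) [heading=277, draw]
FD 16: (53.604,-1.133) -> (55.554,-17.014) [heading=277, draw]
FD 13: (55.554,-17.014) -> (57.138,-29.917) [heading=277, draw]
Final: pos=(57.138,-29.917), heading=277, 8 segment(s) drawn

Segment lengths:
  seg 1: (-8,5) -> (-6.268,6), length = 2
  seg 2: (-6.268,6) -> (6.713,11.244), length = 14
  seg 3: (6.713,11.244) -> (18.692,20.272), length = 15
  seg 4: (18.692,20.272) -> (34.341,13.629), length = 17
  seg 5: (34.341,13.629) -> (52.751,5.815), length = 20
  seg 6: (52.751,5.815) -> (53.604,-1.133), length = 7
  seg 7: (53.604,-1.133) -> (55.554,-17.014), length = 16
  seg 8: (55.554,-17.014) -> (57.138,-29.917), length = 13
Total = 104

Answer: 104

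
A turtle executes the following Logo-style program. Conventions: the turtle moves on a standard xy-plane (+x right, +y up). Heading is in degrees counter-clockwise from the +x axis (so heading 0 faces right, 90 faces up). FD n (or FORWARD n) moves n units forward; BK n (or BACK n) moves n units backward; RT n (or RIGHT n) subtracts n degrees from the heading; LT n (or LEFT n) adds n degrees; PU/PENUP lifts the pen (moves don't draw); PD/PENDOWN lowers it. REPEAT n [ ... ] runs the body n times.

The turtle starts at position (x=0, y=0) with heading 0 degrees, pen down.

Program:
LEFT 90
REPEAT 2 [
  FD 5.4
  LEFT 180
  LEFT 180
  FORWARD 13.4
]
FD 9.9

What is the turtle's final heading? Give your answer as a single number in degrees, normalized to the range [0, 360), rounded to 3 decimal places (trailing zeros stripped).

Executing turtle program step by step:
Start: pos=(0,0), heading=0, pen down
LT 90: heading 0 -> 90
REPEAT 2 [
  -- iteration 1/2 --
  FD 5.4: (0,0) -> (0,5.4) [heading=90, draw]
  LT 180: heading 90 -> 270
  LT 180: heading 270 -> 90
  FD 13.4: (0,5.4) -> (0,18.8) [heading=90, draw]
  -- iteration 2/2 --
  FD 5.4: (0,18.8) -> (0,24.2) [heading=90, draw]
  LT 180: heading 90 -> 270
  LT 180: heading 270 -> 90
  FD 13.4: (0,24.2) -> (0,37.6) [heading=90, draw]
]
FD 9.9: (0,37.6) -> (0,47.5) [heading=90, draw]
Final: pos=(0,47.5), heading=90, 5 segment(s) drawn

Answer: 90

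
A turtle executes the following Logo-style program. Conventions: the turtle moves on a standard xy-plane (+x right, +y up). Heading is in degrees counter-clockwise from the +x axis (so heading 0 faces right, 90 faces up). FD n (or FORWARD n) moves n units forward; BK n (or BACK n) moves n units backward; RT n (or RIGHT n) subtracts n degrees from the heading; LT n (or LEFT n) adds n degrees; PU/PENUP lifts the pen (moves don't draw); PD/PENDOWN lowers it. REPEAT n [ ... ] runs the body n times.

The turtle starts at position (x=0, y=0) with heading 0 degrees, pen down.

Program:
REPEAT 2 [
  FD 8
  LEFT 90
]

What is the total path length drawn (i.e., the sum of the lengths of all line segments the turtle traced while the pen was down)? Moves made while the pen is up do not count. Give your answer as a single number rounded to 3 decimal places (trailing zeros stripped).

Answer: 16

Derivation:
Executing turtle program step by step:
Start: pos=(0,0), heading=0, pen down
REPEAT 2 [
  -- iteration 1/2 --
  FD 8: (0,0) -> (8,0) [heading=0, draw]
  LT 90: heading 0 -> 90
  -- iteration 2/2 --
  FD 8: (8,0) -> (8,8) [heading=90, draw]
  LT 90: heading 90 -> 180
]
Final: pos=(8,8), heading=180, 2 segment(s) drawn

Segment lengths:
  seg 1: (0,0) -> (8,0), length = 8
  seg 2: (8,0) -> (8,8), length = 8
Total = 16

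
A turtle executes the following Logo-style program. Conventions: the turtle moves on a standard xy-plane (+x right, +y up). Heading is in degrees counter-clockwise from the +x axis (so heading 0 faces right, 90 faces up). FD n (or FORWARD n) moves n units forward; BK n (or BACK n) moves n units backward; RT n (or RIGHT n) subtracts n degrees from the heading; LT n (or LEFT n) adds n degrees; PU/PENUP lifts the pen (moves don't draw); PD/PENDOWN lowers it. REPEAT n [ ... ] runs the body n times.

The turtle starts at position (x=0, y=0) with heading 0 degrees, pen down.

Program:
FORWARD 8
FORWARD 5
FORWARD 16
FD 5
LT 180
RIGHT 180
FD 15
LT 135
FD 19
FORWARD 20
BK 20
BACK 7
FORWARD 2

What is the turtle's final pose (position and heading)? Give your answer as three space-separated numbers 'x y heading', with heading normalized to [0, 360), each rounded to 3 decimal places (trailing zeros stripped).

Executing turtle program step by step:
Start: pos=(0,0), heading=0, pen down
FD 8: (0,0) -> (8,0) [heading=0, draw]
FD 5: (8,0) -> (13,0) [heading=0, draw]
FD 16: (13,0) -> (29,0) [heading=0, draw]
FD 5: (29,0) -> (34,0) [heading=0, draw]
LT 180: heading 0 -> 180
RT 180: heading 180 -> 0
FD 15: (34,0) -> (49,0) [heading=0, draw]
LT 135: heading 0 -> 135
FD 19: (49,0) -> (35.565,13.435) [heading=135, draw]
FD 20: (35.565,13.435) -> (21.423,27.577) [heading=135, draw]
BK 20: (21.423,27.577) -> (35.565,13.435) [heading=135, draw]
BK 7: (35.565,13.435) -> (40.515,8.485) [heading=135, draw]
FD 2: (40.515,8.485) -> (39.101,9.899) [heading=135, draw]
Final: pos=(39.101,9.899), heading=135, 10 segment(s) drawn

Answer: 39.101 9.899 135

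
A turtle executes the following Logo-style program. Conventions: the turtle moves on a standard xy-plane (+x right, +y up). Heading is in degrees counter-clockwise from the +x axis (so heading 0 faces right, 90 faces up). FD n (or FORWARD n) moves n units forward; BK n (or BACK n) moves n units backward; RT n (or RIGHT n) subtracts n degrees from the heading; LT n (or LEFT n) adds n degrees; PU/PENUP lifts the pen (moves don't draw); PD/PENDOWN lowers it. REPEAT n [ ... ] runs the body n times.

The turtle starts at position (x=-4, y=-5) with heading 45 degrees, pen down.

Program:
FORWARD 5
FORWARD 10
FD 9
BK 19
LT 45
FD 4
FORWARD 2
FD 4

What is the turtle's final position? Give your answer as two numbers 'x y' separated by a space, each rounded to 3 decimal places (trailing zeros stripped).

Executing turtle program step by step:
Start: pos=(-4,-5), heading=45, pen down
FD 5: (-4,-5) -> (-0.464,-1.464) [heading=45, draw]
FD 10: (-0.464,-1.464) -> (6.607,5.607) [heading=45, draw]
FD 9: (6.607,5.607) -> (12.971,11.971) [heading=45, draw]
BK 19: (12.971,11.971) -> (-0.464,-1.464) [heading=45, draw]
LT 45: heading 45 -> 90
FD 4: (-0.464,-1.464) -> (-0.464,2.536) [heading=90, draw]
FD 2: (-0.464,2.536) -> (-0.464,4.536) [heading=90, draw]
FD 4: (-0.464,4.536) -> (-0.464,8.536) [heading=90, draw]
Final: pos=(-0.464,8.536), heading=90, 7 segment(s) drawn

Answer: -0.464 8.536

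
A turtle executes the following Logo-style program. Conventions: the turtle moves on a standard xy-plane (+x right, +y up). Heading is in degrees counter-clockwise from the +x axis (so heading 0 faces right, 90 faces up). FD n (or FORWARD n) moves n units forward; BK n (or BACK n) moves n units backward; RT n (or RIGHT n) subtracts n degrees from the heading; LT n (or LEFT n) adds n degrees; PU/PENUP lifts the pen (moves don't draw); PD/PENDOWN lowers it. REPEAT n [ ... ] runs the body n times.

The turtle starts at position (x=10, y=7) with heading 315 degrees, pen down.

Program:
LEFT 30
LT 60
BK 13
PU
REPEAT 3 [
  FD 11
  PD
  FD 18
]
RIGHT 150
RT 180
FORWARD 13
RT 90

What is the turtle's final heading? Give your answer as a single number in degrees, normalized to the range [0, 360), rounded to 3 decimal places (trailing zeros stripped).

Executing turtle program step by step:
Start: pos=(10,7), heading=315, pen down
LT 30: heading 315 -> 345
LT 60: heading 345 -> 45
BK 13: (10,7) -> (0.808,-2.192) [heading=45, draw]
PU: pen up
REPEAT 3 [
  -- iteration 1/3 --
  FD 11: (0.808,-2.192) -> (8.586,5.586) [heading=45, move]
  PD: pen down
  FD 18: (8.586,5.586) -> (21.314,18.314) [heading=45, draw]
  -- iteration 2/3 --
  FD 11: (21.314,18.314) -> (29.092,26.092) [heading=45, draw]
  PD: pen down
  FD 18: (29.092,26.092) -> (41.82,38.82) [heading=45, draw]
  -- iteration 3/3 --
  FD 11: (41.82,38.82) -> (49.598,46.598) [heading=45, draw]
  PD: pen down
  FD 18: (49.598,46.598) -> (62.326,59.326) [heading=45, draw]
]
RT 150: heading 45 -> 255
RT 180: heading 255 -> 75
FD 13: (62.326,59.326) -> (65.691,71.883) [heading=75, draw]
RT 90: heading 75 -> 345
Final: pos=(65.691,71.883), heading=345, 7 segment(s) drawn

Answer: 345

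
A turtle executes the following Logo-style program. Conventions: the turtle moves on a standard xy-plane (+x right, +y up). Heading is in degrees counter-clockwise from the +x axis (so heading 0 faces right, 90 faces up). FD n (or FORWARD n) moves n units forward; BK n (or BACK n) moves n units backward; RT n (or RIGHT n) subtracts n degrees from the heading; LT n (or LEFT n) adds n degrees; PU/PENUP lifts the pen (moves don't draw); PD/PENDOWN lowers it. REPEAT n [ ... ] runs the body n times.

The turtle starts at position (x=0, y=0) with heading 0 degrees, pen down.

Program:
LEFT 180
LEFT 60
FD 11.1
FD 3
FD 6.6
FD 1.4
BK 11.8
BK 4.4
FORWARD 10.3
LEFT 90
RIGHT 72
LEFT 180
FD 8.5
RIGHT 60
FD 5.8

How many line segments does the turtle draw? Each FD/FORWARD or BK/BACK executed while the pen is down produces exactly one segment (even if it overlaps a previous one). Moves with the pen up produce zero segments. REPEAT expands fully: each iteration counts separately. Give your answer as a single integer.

Executing turtle program step by step:
Start: pos=(0,0), heading=0, pen down
LT 180: heading 0 -> 180
LT 60: heading 180 -> 240
FD 11.1: (0,0) -> (-5.55,-9.613) [heading=240, draw]
FD 3: (-5.55,-9.613) -> (-7.05,-12.211) [heading=240, draw]
FD 6.6: (-7.05,-12.211) -> (-10.35,-17.927) [heading=240, draw]
FD 1.4: (-10.35,-17.927) -> (-11.05,-19.139) [heading=240, draw]
BK 11.8: (-11.05,-19.139) -> (-5.15,-8.92) [heading=240, draw]
BK 4.4: (-5.15,-8.92) -> (-2.95,-5.11) [heading=240, draw]
FD 10.3: (-2.95,-5.11) -> (-8.1,-14.03) [heading=240, draw]
LT 90: heading 240 -> 330
RT 72: heading 330 -> 258
LT 180: heading 258 -> 78
FD 8.5: (-8.1,-14.03) -> (-6.333,-5.715) [heading=78, draw]
RT 60: heading 78 -> 18
FD 5.8: (-6.333,-5.715) -> (-0.817,-3.923) [heading=18, draw]
Final: pos=(-0.817,-3.923), heading=18, 9 segment(s) drawn
Segments drawn: 9

Answer: 9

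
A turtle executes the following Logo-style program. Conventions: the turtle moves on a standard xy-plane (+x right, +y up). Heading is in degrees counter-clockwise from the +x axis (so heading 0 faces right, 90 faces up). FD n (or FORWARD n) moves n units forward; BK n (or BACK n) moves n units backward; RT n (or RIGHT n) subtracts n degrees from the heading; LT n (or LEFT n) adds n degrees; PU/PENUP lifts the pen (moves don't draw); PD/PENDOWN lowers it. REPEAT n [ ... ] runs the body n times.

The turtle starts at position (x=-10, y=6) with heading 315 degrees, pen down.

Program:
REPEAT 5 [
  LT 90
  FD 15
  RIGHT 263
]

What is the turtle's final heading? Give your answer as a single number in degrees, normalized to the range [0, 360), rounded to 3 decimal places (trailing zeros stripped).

Answer: 170

Derivation:
Executing turtle program step by step:
Start: pos=(-10,6), heading=315, pen down
REPEAT 5 [
  -- iteration 1/5 --
  LT 90: heading 315 -> 45
  FD 15: (-10,6) -> (0.607,16.607) [heading=45, draw]
  RT 263: heading 45 -> 142
  -- iteration 2/5 --
  LT 90: heading 142 -> 232
  FD 15: (0.607,16.607) -> (-8.628,4.786) [heading=232, draw]
  RT 263: heading 232 -> 329
  -- iteration 3/5 --
  LT 90: heading 329 -> 59
  FD 15: (-8.628,4.786) -> (-0.903,17.644) [heading=59, draw]
  RT 263: heading 59 -> 156
  -- iteration 4/5 --
  LT 90: heading 156 -> 246
  FD 15: (-0.903,17.644) -> (-7.004,3.941) [heading=246, draw]
  RT 263: heading 246 -> 343
  -- iteration 5/5 --
  LT 90: heading 343 -> 73
  FD 15: (-7.004,3.941) -> (-2.618,18.285) [heading=73, draw]
  RT 263: heading 73 -> 170
]
Final: pos=(-2.618,18.285), heading=170, 5 segment(s) drawn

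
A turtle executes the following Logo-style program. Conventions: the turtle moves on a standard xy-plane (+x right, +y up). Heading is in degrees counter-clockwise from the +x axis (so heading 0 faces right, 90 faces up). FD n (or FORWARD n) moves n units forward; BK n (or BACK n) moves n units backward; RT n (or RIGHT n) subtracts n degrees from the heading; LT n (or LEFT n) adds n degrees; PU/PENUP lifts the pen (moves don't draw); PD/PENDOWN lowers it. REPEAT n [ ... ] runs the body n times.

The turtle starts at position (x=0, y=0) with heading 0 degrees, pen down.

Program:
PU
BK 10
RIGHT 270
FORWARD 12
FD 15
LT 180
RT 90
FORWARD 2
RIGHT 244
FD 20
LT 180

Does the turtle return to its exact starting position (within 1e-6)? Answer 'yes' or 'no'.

Executing turtle program step by step:
Start: pos=(0,0), heading=0, pen down
PU: pen up
BK 10: (0,0) -> (-10,0) [heading=0, move]
RT 270: heading 0 -> 90
FD 12: (-10,0) -> (-10,12) [heading=90, move]
FD 15: (-10,12) -> (-10,27) [heading=90, move]
LT 180: heading 90 -> 270
RT 90: heading 270 -> 180
FD 2: (-10,27) -> (-12,27) [heading=180, move]
RT 244: heading 180 -> 296
FD 20: (-12,27) -> (-3.233,9.024) [heading=296, move]
LT 180: heading 296 -> 116
Final: pos=(-3.233,9.024), heading=116, 0 segment(s) drawn

Start position: (0, 0)
Final position: (-3.233, 9.024)
Distance = 9.586; >= 1e-6 -> NOT closed

Answer: no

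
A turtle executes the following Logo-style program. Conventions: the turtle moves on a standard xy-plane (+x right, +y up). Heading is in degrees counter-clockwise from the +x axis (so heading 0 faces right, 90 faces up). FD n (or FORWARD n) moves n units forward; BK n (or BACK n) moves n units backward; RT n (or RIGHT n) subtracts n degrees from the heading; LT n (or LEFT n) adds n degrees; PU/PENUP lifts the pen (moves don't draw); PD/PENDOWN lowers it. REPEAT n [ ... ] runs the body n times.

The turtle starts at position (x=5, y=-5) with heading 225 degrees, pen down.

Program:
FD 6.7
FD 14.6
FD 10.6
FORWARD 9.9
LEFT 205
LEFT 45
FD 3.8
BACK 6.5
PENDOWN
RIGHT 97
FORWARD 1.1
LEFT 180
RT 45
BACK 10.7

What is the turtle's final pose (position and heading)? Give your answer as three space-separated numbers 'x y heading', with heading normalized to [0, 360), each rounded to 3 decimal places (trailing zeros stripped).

Executing turtle program step by step:
Start: pos=(5,-5), heading=225, pen down
FD 6.7: (5,-5) -> (0.262,-9.738) [heading=225, draw]
FD 14.6: (0.262,-9.738) -> (-10.061,-20.061) [heading=225, draw]
FD 10.6: (-10.061,-20.061) -> (-17.557,-27.557) [heading=225, draw]
FD 9.9: (-17.557,-27.557) -> (-24.557,-34.557) [heading=225, draw]
LT 205: heading 225 -> 70
LT 45: heading 70 -> 115
FD 3.8: (-24.557,-34.557) -> (-26.163,-31.113) [heading=115, draw]
BK 6.5: (-26.163,-31.113) -> (-23.416,-37.004) [heading=115, draw]
PD: pen down
RT 97: heading 115 -> 18
FD 1.1: (-23.416,-37.004) -> (-22.37,-36.664) [heading=18, draw]
LT 180: heading 18 -> 198
RT 45: heading 198 -> 153
BK 10.7: (-22.37,-36.664) -> (-12.836,-41.522) [heading=153, draw]
Final: pos=(-12.836,-41.522), heading=153, 8 segment(s) drawn

Answer: -12.836 -41.522 153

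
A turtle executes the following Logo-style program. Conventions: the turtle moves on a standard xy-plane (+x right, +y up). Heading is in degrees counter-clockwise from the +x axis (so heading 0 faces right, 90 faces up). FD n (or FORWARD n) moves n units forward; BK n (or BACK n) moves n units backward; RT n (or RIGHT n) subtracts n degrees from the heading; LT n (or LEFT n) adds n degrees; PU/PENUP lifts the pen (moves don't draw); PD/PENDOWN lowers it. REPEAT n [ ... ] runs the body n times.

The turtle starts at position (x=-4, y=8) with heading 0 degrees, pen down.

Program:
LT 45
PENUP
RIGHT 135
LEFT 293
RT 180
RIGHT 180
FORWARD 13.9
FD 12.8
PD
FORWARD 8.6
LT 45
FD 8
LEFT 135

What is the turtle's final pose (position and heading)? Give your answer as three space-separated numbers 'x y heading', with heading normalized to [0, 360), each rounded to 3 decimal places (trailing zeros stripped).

Answer: -39.491 -13.21 23

Derivation:
Executing turtle program step by step:
Start: pos=(-4,8), heading=0, pen down
LT 45: heading 0 -> 45
PU: pen up
RT 135: heading 45 -> 270
LT 293: heading 270 -> 203
RT 180: heading 203 -> 23
RT 180: heading 23 -> 203
FD 13.9: (-4,8) -> (-16.795,2.569) [heading=203, move]
FD 12.8: (-16.795,2.569) -> (-28.577,-2.433) [heading=203, move]
PD: pen down
FD 8.6: (-28.577,-2.433) -> (-36.494,-5.793) [heading=203, draw]
LT 45: heading 203 -> 248
FD 8: (-36.494,-5.793) -> (-39.491,-13.21) [heading=248, draw]
LT 135: heading 248 -> 23
Final: pos=(-39.491,-13.21), heading=23, 2 segment(s) drawn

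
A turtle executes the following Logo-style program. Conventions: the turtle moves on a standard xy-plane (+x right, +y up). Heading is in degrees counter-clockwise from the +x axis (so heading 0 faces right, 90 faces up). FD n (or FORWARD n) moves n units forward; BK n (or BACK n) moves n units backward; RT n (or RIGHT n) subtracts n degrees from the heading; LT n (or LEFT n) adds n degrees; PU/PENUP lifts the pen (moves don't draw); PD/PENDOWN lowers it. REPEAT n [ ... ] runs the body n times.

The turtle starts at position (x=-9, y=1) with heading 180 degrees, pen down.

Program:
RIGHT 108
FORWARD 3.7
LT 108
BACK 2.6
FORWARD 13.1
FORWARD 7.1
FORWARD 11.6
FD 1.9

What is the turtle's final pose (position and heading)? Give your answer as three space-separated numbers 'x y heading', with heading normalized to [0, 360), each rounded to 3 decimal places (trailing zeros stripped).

Answer: -38.957 4.519 180

Derivation:
Executing turtle program step by step:
Start: pos=(-9,1), heading=180, pen down
RT 108: heading 180 -> 72
FD 3.7: (-9,1) -> (-7.857,4.519) [heading=72, draw]
LT 108: heading 72 -> 180
BK 2.6: (-7.857,4.519) -> (-5.257,4.519) [heading=180, draw]
FD 13.1: (-5.257,4.519) -> (-18.357,4.519) [heading=180, draw]
FD 7.1: (-18.357,4.519) -> (-25.457,4.519) [heading=180, draw]
FD 11.6: (-25.457,4.519) -> (-37.057,4.519) [heading=180, draw]
FD 1.9: (-37.057,4.519) -> (-38.957,4.519) [heading=180, draw]
Final: pos=(-38.957,4.519), heading=180, 6 segment(s) drawn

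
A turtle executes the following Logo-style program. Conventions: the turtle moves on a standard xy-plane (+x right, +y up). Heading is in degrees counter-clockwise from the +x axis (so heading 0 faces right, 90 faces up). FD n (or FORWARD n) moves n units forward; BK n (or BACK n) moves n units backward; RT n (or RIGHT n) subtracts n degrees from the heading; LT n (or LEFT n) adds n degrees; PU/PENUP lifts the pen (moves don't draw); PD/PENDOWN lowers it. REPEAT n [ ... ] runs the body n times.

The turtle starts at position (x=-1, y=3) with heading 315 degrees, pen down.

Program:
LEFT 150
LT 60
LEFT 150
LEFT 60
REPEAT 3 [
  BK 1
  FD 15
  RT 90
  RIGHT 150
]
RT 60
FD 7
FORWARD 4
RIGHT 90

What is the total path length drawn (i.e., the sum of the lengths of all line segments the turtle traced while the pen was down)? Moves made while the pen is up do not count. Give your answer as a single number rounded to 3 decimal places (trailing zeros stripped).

Answer: 59

Derivation:
Executing turtle program step by step:
Start: pos=(-1,3), heading=315, pen down
LT 150: heading 315 -> 105
LT 60: heading 105 -> 165
LT 150: heading 165 -> 315
LT 60: heading 315 -> 15
REPEAT 3 [
  -- iteration 1/3 --
  BK 1: (-1,3) -> (-1.966,2.741) [heading=15, draw]
  FD 15: (-1.966,2.741) -> (12.523,6.623) [heading=15, draw]
  RT 90: heading 15 -> 285
  RT 150: heading 285 -> 135
  -- iteration 2/3 --
  BK 1: (12.523,6.623) -> (13.23,5.916) [heading=135, draw]
  FD 15: (13.23,5.916) -> (2.623,16.523) [heading=135, draw]
  RT 90: heading 135 -> 45
  RT 150: heading 45 -> 255
  -- iteration 3/3 --
  BK 1: (2.623,16.523) -> (2.882,17.489) [heading=255, draw]
  FD 15: (2.882,17.489) -> (-1,3) [heading=255, draw]
  RT 90: heading 255 -> 165
  RT 150: heading 165 -> 15
]
RT 60: heading 15 -> 315
FD 7: (-1,3) -> (3.95,-1.95) [heading=315, draw]
FD 4: (3.95,-1.95) -> (6.778,-4.778) [heading=315, draw]
RT 90: heading 315 -> 225
Final: pos=(6.778,-4.778), heading=225, 8 segment(s) drawn

Segment lengths:
  seg 1: (-1,3) -> (-1.966,2.741), length = 1
  seg 2: (-1.966,2.741) -> (12.523,6.623), length = 15
  seg 3: (12.523,6.623) -> (13.23,5.916), length = 1
  seg 4: (13.23,5.916) -> (2.623,16.523), length = 15
  seg 5: (2.623,16.523) -> (2.882,17.489), length = 1
  seg 6: (2.882,17.489) -> (-1,3), length = 15
  seg 7: (-1,3) -> (3.95,-1.95), length = 7
  seg 8: (3.95,-1.95) -> (6.778,-4.778), length = 4
Total = 59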